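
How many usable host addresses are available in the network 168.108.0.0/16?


Host bits = 32 - 16 = 16
Total addresses = 2^16 = 65536
Usable = total - 2 (network and broadcast)
Usable hosts: 65534


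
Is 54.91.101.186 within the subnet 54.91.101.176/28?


Subnet network: 54.91.101.176
Test IP AND mask: 54.91.101.176
Yes, 54.91.101.186 is in 54.91.101.176/28


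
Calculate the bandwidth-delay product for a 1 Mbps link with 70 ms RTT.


BDP = bandwidth * RTT
= 1 Mbps * 70 ms
= 1 * 1e6 * 70 / 1000 bits
= 70000 bits
= 8750 bytes
= 8.5449 KB
BDP = 70000 bits (8750 bytes)


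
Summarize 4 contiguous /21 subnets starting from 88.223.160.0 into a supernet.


Original prefix: /21
Number of subnets: 4 = 2^2
New prefix = 21 - 2 = 19
Supernet: 88.223.160.0/19


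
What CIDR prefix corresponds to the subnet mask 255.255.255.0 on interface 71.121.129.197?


Binary: 11111111.11111111.11111111.00000000
Count leading 1s
Prefix: /24


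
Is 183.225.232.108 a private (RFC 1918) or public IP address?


RFC 1918 private ranges:
  10.0.0.0/8 (10.0.0.0 - 10.255.255.255)
  172.16.0.0/12 (172.16.0.0 - 172.31.255.255)
  192.168.0.0/16 (192.168.0.0 - 192.168.255.255)
Public (not in any RFC 1918 range)


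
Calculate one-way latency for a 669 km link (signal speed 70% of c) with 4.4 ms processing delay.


Speed = 0.7 * 3e5 km/s = 210000 km/s
Propagation delay = 669 / 210000 = 0.0032 s = 3.1857 ms
Processing delay = 4.4 ms
Total one-way latency = 7.5857 ms


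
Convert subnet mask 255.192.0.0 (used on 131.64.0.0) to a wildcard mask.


Subnet mask: 255.192.0.0
Wildcard = 255.255.255.255 - subnet mask
255 - 255 = 0
255 - 192 = 63
255 - 0 = 255
255 - 0 = 255
Wildcard: 0.63.255.255


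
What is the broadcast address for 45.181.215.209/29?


Network: 45.181.215.208/29
Host bits = 3
Set all host bits to 1:
Broadcast: 45.181.215.215


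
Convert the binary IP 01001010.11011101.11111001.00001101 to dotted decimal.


01001010 = 74
11011101 = 221
11111001 = 249
00001101 = 13
IP: 74.221.249.13


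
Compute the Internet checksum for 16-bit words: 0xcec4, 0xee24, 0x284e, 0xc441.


Sum all words (with carry folding):
+ 0xcec4 = 0xcec4
+ 0xee24 = 0xbce9
+ 0x284e = 0xe537
+ 0xc441 = 0xa979
One's complement: ~0xa979
Checksum = 0x5686


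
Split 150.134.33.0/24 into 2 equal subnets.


New prefix = 24 + 1 = 25
Each subnet has 128 addresses
  150.134.33.0/25
  150.134.33.128/25
Subnets: 150.134.33.0/25, 150.134.33.128/25


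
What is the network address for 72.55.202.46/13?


IP:   01001000.00110111.11001010.00101110
Mask: 11111111.11111000.00000000.00000000
AND operation:
Net:  01001000.00110000.00000000.00000000
Network: 72.48.0.0/13


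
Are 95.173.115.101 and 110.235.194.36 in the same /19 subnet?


Mask: 255.255.224.0
95.173.115.101 AND mask = 95.173.96.0
110.235.194.36 AND mask = 110.235.192.0
No, different subnets (95.173.96.0 vs 110.235.192.0)


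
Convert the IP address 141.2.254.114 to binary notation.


141 = 10001101
2 = 00000010
254 = 11111110
114 = 01110010
Binary: 10001101.00000010.11111110.01110010


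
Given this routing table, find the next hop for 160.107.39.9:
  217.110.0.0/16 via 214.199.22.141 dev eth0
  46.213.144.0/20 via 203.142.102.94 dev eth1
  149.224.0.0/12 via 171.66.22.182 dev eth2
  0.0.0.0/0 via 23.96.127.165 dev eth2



Longest prefix match for 160.107.39.9:
  /16 217.110.0.0: no
  /20 46.213.144.0: no
  /12 149.224.0.0: no
  /0 0.0.0.0: MATCH
Selected: next-hop 23.96.127.165 via eth2 (matched /0)


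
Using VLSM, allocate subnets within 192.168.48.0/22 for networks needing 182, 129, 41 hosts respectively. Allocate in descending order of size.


182 hosts -> /24 (254 usable): 192.168.48.0/24
129 hosts -> /24 (254 usable): 192.168.49.0/24
41 hosts -> /26 (62 usable): 192.168.50.0/26
Allocation: 192.168.48.0/24 (182 hosts, 254 usable); 192.168.49.0/24 (129 hosts, 254 usable); 192.168.50.0/26 (41 hosts, 62 usable)


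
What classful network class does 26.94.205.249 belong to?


First octet: 26
Binary: 00011010
0xxxxxxx -> Class A (1-126)
Class A, default mask 255.0.0.0 (/8)


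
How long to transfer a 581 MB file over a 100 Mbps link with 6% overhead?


Effective throughput = 100 * (1 - 6/100) = 94 Mbps
File size in Mb = 581 * 8 = 4648 Mb
Time = 4648 / 94
Time = 49.4468 seconds


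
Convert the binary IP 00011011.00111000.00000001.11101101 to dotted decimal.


00011011 = 27
00111000 = 56
00000001 = 1
11101101 = 237
IP: 27.56.1.237


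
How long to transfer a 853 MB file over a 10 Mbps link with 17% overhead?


Effective throughput = 10 * (1 - 17/100) = 8.3 Mbps
File size in Mb = 853 * 8 = 6824 Mb
Time = 6824 / 8.3
Time = 822.1687 seconds


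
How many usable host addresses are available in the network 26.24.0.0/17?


Host bits = 32 - 17 = 15
Total addresses = 2^15 = 32768
Usable = total - 2 (network and broadcast)
Usable hosts: 32766


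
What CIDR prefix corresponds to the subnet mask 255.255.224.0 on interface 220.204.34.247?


Binary: 11111111.11111111.11100000.00000000
Count leading 1s
Prefix: /19


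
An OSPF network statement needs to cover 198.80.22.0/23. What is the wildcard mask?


Subnet mask: 255.255.254.0
Wildcard = 255.255.255.255 - subnet mask
255 - 255 = 0
255 - 255 = 0
255 - 254 = 1
255 - 0 = 255
Wildcard: 0.0.1.255


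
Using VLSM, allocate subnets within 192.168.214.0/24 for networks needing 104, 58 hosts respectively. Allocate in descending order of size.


104 hosts -> /25 (126 usable): 192.168.214.0/25
58 hosts -> /26 (62 usable): 192.168.214.128/26
Allocation: 192.168.214.0/25 (104 hosts, 126 usable); 192.168.214.128/26 (58 hosts, 62 usable)


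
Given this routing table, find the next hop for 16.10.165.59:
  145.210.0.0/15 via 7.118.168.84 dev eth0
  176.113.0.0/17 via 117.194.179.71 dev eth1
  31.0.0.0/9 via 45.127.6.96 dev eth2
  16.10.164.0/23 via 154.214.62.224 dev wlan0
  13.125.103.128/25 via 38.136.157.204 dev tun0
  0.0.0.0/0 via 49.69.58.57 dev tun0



Longest prefix match for 16.10.165.59:
  /15 145.210.0.0: no
  /17 176.113.0.0: no
  /9 31.0.0.0: no
  /23 16.10.164.0: MATCH
  /25 13.125.103.128: no
  /0 0.0.0.0: MATCH
Selected: next-hop 154.214.62.224 via wlan0 (matched /23)


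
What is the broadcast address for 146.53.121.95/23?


Network: 146.53.120.0/23
Host bits = 9
Set all host bits to 1:
Broadcast: 146.53.121.255


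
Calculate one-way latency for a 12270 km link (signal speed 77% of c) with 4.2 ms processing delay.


Speed = 0.77 * 3e5 km/s = 231000 km/s
Propagation delay = 12270 / 231000 = 0.0531 s = 53.1169 ms
Processing delay = 4.2 ms
Total one-way latency = 57.3169 ms


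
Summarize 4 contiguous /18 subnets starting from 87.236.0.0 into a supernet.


Original prefix: /18
Number of subnets: 4 = 2^2
New prefix = 18 - 2 = 16
Supernet: 87.236.0.0/16


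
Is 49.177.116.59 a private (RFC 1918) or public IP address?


RFC 1918 private ranges:
  10.0.0.0/8 (10.0.0.0 - 10.255.255.255)
  172.16.0.0/12 (172.16.0.0 - 172.31.255.255)
  192.168.0.0/16 (192.168.0.0 - 192.168.255.255)
Public (not in any RFC 1918 range)


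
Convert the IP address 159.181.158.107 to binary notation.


159 = 10011111
181 = 10110101
158 = 10011110
107 = 01101011
Binary: 10011111.10110101.10011110.01101011


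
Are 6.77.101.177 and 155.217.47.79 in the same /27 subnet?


Mask: 255.255.255.224
6.77.101.177 AND mask = 6.77.101.160
155.217.47.79 AND mask = 155.217.47.64
No, different subnets (6.77.101.160 vs 155.217.47.64)


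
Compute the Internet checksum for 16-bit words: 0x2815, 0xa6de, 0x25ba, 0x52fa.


Sum all words (with carry folding):
+ 0x2815 = 0x2815
+ 0xa6de = 0xcef3
+ 0x25ba = 0xf4ad
+ 0x52fa = 0x47a8
One's complement: ~0x47a8
Checksum = 0xb857


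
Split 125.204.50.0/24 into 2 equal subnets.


New prefix = 24 + 1 = 25
Each subnet has 128 addresses
  125.204.50.0/25
  125.204.50.128/25
Subnets: 125.204.50.0/25, 125.204.50.128/25


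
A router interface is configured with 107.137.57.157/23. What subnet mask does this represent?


/23 means 23 network bits, 9 host bits
Binary: 11111111111111111111111000000000
Mask: 255.255.254.0


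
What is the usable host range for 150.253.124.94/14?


Network: 150.252.0.0
Broadcast: 150.255.255.255
First usable = network + 1
Last usable = broadcast - 1
Range: 150.252.0.1 to 150.255.255.254


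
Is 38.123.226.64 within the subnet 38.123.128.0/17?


Subnet network: 38.123.128.0
Test IP AND mask: 38.123.128.0
Yes, 38.123.226.64 is in 38.123.128.0/17


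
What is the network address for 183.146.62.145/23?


IP:   10110111.10010010.00111110.10010001
Mask: 11111111.11111111.11111110.00000000
AND operation:
Net:  10110111.10010010.00111110.00000000
Network: 183.146.62.0/23


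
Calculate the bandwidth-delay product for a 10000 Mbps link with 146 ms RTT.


BDP = bandwidth * RTT
= 10000 Mbps * 146 ms
= 10000 * 1e6 * 146 / 1000 bits
= 1460000000 bits
= 182500000 bytes
= 178222.6562 KB
BDP = 1460000000 bits (182500000 bytes)


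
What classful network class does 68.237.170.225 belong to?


First octet: 68
Binary: 01000100
0xxxxxxx -> Class A (1-126)
Class A, default mask 255.0.0.0 (/8)


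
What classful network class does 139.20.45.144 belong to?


First octet: 139
Binary: 10001011
10xxxxxx -> Class B (128-191)
Class B, default mask 255.255.0.0 (/16)


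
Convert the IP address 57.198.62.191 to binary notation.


57 = 00111001
198 = 11000110
62 = 00111110
191 = 10111111
Binary: 00111001.11000110.00111110.10111111


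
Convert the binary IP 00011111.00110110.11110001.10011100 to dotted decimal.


00011111 = 31
00110110 = 54
11110001 = 241
10011100 = 156
IP: 31.54.241.156


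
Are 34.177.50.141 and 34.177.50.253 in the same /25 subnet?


Mask: 255.255.255.128
34.177.50.141 AND mask = 34.177.50.128
34.177.50.253 AND mask = 34.177.50.128
Yes, same subnet (34.177.50.128)


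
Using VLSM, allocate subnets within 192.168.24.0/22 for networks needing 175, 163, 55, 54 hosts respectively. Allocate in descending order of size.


175 hosts -> /24 (254 usable): 192.168.24.0/24
163 hosts -> /24 (254 usable): 192.168.25.0/24
55 hosts -> /26 (62 usable): 192.168.26.0/26
54 hosts -> /26 (62 usable): 192.168.26.64/26
Allocation: 192.168.24.0/24 (175 hosts, 254 usable); 192.168.25.0/24 (163 hosts, 254 usable); 192.168.26.0/26 (55 hosts, 62 usable); 192.168.26.64/26 (54 hosts, 62 usable)


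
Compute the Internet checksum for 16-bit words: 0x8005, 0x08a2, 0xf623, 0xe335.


Sum all words (with carry folding):
+ 0x8005 = 0x8005
+ 0x08a2 = 0x88a7
+ 0xf623 = 0x7ecb
+ 0xe335 = 0x6201
One's complement: ~0x6201
Checksum = 0x9dfe


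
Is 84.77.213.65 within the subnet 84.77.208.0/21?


Subnet network: 84.77.208.0
Test IP AND mask: 84.77.208.0
Yes, 84.77.213.65 is in 84.77.208.0/21


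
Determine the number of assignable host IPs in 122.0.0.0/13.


Host bits = 32 - 13 = 19
Total addresses = 2^19 = 524288
Usable = total - 2 (network and broadcast)
Usable hosts: 524286


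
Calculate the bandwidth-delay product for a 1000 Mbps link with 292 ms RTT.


BDP = bandwidth * RTT
= 1000 Mbps * 292 ms
= 1000 * 1e6 * 292 / 1000 bits
= 292000000 bits
= 36500000 bytes
= 35644.5312 KB
BDP = 292000000 bits (36500000 bytes)


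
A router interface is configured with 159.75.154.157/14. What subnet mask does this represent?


/14 means 14 network bits, 18 host bits
Binary: 11111111111111000000000000000000
Mask: 255.252.0.0


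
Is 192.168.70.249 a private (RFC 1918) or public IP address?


RFC 1918 private ranges:
  10.0.0.0/8 (10.0.0.0 - 10.255.255.255)
  172.16.0.0/12 (172.16.0.0 - 172.31.255.255)
  192.168.0.0/16 (192.168.0.0 - 192.168.255.255)
Private (in 192.168.0.0/16)


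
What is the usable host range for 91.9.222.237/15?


Network: 91.8.0.0
Broadcast: 91.9.255.255
First usable = network + 1
Last usable = broadcast - 1
Range: 91.8.0.1 to 91.9.255.254


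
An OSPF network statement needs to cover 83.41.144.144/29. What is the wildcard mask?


Subnet mask: 255.255.255.248
Wildcard = 255.255.255.255 - subnet mask
255 - 255 = 0
255 - 255 = 0
255 - 255 = 0
255 - 248 = 7
Wildcard: 0.0.0.7


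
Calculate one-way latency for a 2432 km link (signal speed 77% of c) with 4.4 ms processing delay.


Speed = 0.77 * 3e5 km/s = 231000 km/s
Propagation delay = 2432 / 231000 = 0.0105 s = 10.5281 ms
Processing delay = 4.4 ms
Total one-way latency = 14.9281 ms


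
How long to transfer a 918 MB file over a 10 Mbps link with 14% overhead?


Effective throughput = 10 * (1 - 14/100) = 8.6 Mbps
File size in Mb = 918 * 8 = 7344 Mb
Time = 7344 / 8.6
Time = 853.9535 seconds


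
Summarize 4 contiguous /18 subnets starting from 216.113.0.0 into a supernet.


Original prefix: /18
Number of subnets: 4 = 2^2
New prefix = 18 - 2 = 16
Supernet: 216.113.0.0/16


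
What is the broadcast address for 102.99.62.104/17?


Network: 102.99.0.0/17
Host bits = 15
Set all host bits to 1:
Broadcast: 102.99.127.255


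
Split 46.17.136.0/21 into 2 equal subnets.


New prefix = 21 + 1 = 22
Each subnet has 1024 addresses
  46.17.136.0/22
  46.17.140.0/22
Subnets: 46.17.136.0/22, 46.17.140.0/22


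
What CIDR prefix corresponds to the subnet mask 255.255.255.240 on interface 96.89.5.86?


Binary: 11111111.11111111.11111111.11110000
Count leading 1s
Prefix: /28


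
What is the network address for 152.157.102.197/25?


IP:   10011000.10011101.01100110.11000101
Mask: 11111111.11111111.11111111.10000000
AND operation:
Net:  10011000.10011101.01100110.10000000
Network: 152.157.102.128/25


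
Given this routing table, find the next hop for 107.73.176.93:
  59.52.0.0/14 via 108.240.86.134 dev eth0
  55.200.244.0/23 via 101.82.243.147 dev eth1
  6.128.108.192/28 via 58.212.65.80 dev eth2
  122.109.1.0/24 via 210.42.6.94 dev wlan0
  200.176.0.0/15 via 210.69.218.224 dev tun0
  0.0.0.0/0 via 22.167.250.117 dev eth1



Longest prefix match for 107.73.176.93:
  /14 59.52.0.0: no
  /23 55.200.244.0: no
  /28 6.128.108.192: no
  /24 122.109.1.0: no
  /15 200.176.0.0: no
  /0 0.0.0.0: MATCH
Selected: next-hop 22.167.250.117 via eth1 (matched /0)


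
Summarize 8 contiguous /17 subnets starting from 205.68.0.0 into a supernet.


Original prefix: /17
Number of subnets: 8 = 2^3
New prefix = 17 - 3 = 14
Supernet: 205.68.0.0/14


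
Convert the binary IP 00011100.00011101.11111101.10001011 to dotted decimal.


00011100 = 28
00011101 = 29
11111101 = 253
10001011 = 139
IP: 28.29.253.139


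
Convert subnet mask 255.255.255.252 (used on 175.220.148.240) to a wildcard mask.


Subnet mask: 255.255.255.252
Wildcard = 255.255.255.255 - subnet mask
255 - 255 = 0
255 - 255 = 0
255 - 255 = 0
255 - 252 = 3
Wildcard: 0.0.0.3


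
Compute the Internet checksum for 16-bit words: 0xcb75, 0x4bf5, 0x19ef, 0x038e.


Sum all words (with carry folding):
+ 0xcb75 = 0xcb75
+ 0x4bf5 = 0x176b
+ 0x19ef = 0x315a
+ 0x038e = 0x34e8
One's complement: ~0x34e8
Checksum = 0xcb17


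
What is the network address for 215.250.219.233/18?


IP:   11010111.11111010.11011011.11101001
Mask: 11111111.11111111.11000000.00000000
AND operation:
Net:  11010111.11111010.11000000.00000000
Network: 215.250.192.0/18


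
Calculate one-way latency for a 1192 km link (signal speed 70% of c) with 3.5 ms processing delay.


Speed = 0.7 * 3e5 km/s = 210000 km/s
Propagation delay = 1192 / 210000 = 0.0057 s = 5.6762 ms
Processing delay = 3.5 ms
Total one-way latency = 9.1762 ms


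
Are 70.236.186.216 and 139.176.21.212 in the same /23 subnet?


Mask: 255.255.254.0
70.236.186.216 AND mask = 70.236.186.0
139.176.21.212 AND mask = 139.176.20.0
No, different subnets (70.236.186.0 vs 139.176.20.0)


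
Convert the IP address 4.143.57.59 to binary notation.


4 = 00000100
143 = 10001111
57 = 00111001
59 = 00111011
Binary: 00000100.10001111.00111001.00111011


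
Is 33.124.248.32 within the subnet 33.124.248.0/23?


Subnet network: 33.124.248.0
Test IP AND mask: 33.124.248.0
Yes, 33.124.248.32 is in 33.124.248.0/23


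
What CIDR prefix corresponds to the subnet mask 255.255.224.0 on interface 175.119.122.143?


Binary: 11111111.11111111.11100000.00000000
Count leading 1s
Prefix: /19


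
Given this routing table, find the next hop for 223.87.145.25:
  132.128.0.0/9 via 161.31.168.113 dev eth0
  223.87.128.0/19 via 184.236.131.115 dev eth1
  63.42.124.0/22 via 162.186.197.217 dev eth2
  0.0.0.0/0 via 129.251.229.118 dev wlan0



Longest prefix match for 223.87.145.25:
  /9 132.128.0.0: no
  /19 223.87.128.0: MATCH
  /22 63.42.124.0: no
  /0 0.0.0.0: MATCH
Selected: next-hop 184.236.131.115 via eth1 (matched /19)


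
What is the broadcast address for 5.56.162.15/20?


Network: 5.56.160.0/20
Host bits = 12
Set all host bits to 1:
Broadcast: 5.56.175.255


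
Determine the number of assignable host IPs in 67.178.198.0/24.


Host bits = 32 - 24 = 8
Total addresses = 2^8 = 256
Usable = total - 2 (network and broadcast)
Usable hosts: 254


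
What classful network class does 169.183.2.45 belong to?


First octet: 169
Binary: 10101001
10xxxxxx -> Class B (128-191)
Class B, default mask 255.255.0.0 (/16)


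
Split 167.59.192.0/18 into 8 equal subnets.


New prefix = 18 + 3 = 21
Each subnet has 2048 addresses
  167.59.192.0/21
  167.59.200.0/21
  167.59.208.0/21
  167.59.216.0/21
  167.59.224.0/21
  167.59.232.0/21
  167.59.240.0/21
  167.59.248.0/21
Subnets: 167.59.192.0/21, 167.59.200.0/21, 167.59.208.0/21, 167.59.216.0/21, 167.59.224.0/21, 167.59.232.0/21, 167.59.240.0/21, 167.59.248.0/21


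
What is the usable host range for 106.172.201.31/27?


Network: 106.172.201.0
Broadcast: 106.172.201.31
First usable = network + 1
Last usable = broadcast - 1
Range: 106.172.201.1 to 106.172.201.30


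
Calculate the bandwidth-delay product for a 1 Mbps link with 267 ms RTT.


BDP = bandwidth * RTT
= 1 Mbps * 267 ms
= 1 * 1e6 * 267 / 1000 bits
= 267000 bits
= 33375 bytes
= 32.5928 KB
BDP = 267000 bits (33375 bytes)


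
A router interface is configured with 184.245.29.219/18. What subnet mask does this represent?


/18 means 18 network bits, 14 host bits
Binary: 11111111111111111100000000000000
Mask: 255.255.192.0


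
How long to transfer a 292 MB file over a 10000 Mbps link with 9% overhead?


Effective throughput = 10000 * (1 - 9/100) = 9100 Mbps
File size in Mb = 292 * 8 = 2336 Mb
Time = 2336 / 9100
Time = 0.2567 seconds


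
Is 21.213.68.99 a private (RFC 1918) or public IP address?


RFC 1918 private ranges:
  10.0.0.0/8 (10.0.0.0 - 10.255.255.255)
  172.16.0.0/12 (172.16.0.0 - 172.31.255.255)
  192.168.0.0/16 (192.168.0.0 - 192.168.255.255)
Public (not in any RFC 1918 range)


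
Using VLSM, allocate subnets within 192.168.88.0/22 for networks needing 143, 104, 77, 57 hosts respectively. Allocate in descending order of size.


143 hosts -> /24 (254 usable): 192.168.88.0/24
104 hosts -> /25 (126 usable): 192.168.89.0/25
77 hosts -> /25 (126 usable): 192.168.89.128/25
57 hosts -> /26 (62 usable): 192.168.90.0/26
Allocation: 192.168.88.0/24 (143 hosts, 254 usable); 192.168.89.0/25 (104 hosts, 126 usable); 192.168.89.128/25 (77 hosts, 126 usable); 192.168.90.0/26 (57 hosts, 62 usable)


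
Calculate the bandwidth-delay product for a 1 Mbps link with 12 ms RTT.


BDP = bandwidth * RTT
= 1 Mbps * 12 ms
= 1 * 1e6 * 12 / 1000 bits
= 12000 bits
= 1500 bytes
= 1.4648 KB
BDP = 12000 bits (1500 bytes)


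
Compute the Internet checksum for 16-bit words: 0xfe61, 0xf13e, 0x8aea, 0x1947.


Sum all words (with carry folding):
+ 0xfe61 = 0xfe61
+ 0xf13e = 0xefa0
+ 0x8aea = 0x7a8b
+ 0x1947 = 0x93d2
One's complement: ~0x93d2
Checksum = 0x6c2d


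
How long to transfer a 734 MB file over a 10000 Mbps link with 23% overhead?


Effective throughput = 10000 * (1 - 23/100) = 7700 Mbps
File size in Mb = 734 * 8 = 5872 Mb
Time = 5872 / 7700
Time = 0.7626 seconds


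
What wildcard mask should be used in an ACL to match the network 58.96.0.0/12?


Subnet mask: 255.240.0.0
Wildcard = 255.255.255.255 - subnet mask
255 - 255 = 0
255 - 240 = 15
255 - 0 = 255
255 - 0 = 255
Wildcard: 0.15.255.255


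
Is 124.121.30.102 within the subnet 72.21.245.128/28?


Subnet network: 72.21.245.128
Test IP AND mask: 124.121.30.96
No, 124.121.30.102 is not in 72.21.245.128/28


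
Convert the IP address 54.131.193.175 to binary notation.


54 = 00110110
131 = 10000011
193 = 11000001
175 = 10101111
Binary: 00110110.10000011.11000001.10101111


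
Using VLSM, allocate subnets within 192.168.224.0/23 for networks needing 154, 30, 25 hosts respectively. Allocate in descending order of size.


154 hosts -> /24 (254 usable): 192.168.224.0/24
30 hosts -> /27 (30 usable): 192.168.225.0/27
25 hosts -> /27 (30 usable): 192.168.225.32/27
Allocation: 192.168.224.0/24 (154 hosts, 254 usable); 192.168.225.0/27 (30 hosts, 30 usable); 192.168.225.32/27 (25 hosts, 30 usable)


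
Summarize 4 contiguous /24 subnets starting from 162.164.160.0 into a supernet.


Original prefix: /24
Number of subnets: 4 = 2^2
New prefix = 24 - 2 = 22
Supernet: 162.164.160.0/22


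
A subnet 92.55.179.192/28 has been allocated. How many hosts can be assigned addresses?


Host bits = 32 - 28 = 4
Total addresses = 2^4 = 16
Usable = total - 2 (network and broadcast)
Usable hosts: 14


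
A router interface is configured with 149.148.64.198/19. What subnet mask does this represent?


/19 means 19 network bits, 13 host bits
Binary: 11111111111111111110000000000000
Mask: 255.255.224.0


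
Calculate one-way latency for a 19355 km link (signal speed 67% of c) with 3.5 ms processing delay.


Speed = 0.67 * 3e5 km/s = 201000 km/s
Propagation delay = 19355 / 201000 = 0.0963 s = 96.2935 ms
Processing delay = 3.5 ms
Total one-way latency = 99.7935 ms


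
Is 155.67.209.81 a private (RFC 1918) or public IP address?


RFC 1918 private ranges:
  10.0.0.0/8 (10.0.0.0 - 10.255.255.255)
  172.16.0.0/12 (172.16.0.0 - 172.31.255.255)
  192.168.0.0/16 (192.168.0.0 - 192.168.255.255)
Public (not in any RFC 1918 range)


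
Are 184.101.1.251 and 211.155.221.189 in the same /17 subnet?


Mask: 255.255.128.0
184.101.1.251 AND mask = 184.101.0.0
211.155.221.189 AND mask = 211.155.128.0
No, different subnets (184.101.0.0 vs 211.155.128.0)


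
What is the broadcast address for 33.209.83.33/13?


Network: 33.208.0.0/13
Host bits = 19
Set all host bits to 1:
Broadcast: 33.215.255.255


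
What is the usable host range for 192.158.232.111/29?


Network: 192.158.232.104
Broadcast: 192.158.232.111
First usable = network + 1
Last usable = broadcast - 1
Range: 192.158.232.105 to 192.158.232.110


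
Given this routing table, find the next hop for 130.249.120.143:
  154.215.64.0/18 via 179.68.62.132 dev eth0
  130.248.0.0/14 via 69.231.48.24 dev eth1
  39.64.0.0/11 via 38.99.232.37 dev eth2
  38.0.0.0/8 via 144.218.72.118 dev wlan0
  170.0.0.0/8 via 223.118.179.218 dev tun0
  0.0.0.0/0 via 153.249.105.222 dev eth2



Longest prefix match for 130.249.120.143:
  /18 154.215.64.0: no
  /14 130.248.0.0: MATCH
  /11 39.64.0.0: no
  /8 38.0.0.0: no
  /8 170.0.0.0: no
  /0 0.0.0.0: MATCH
Selected: next-hop 69.231.48.24 via eth1 (matched /14)


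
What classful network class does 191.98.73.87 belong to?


First octet: 191
Binary: 10111111
10xxxxxx -> Class B (128-191)
Class B, default mask 255.255.0.0 (/16)


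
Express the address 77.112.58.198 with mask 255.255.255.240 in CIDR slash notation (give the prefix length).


Binary: 11111111.11111111.11111111.11110000
Count leading 1s
Prefix: /28


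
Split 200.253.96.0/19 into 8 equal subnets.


New prefix = 19 + 3 = 22
Each subnet has 1024 addresses
  200.253.96.0/22
  200.253.100.0/22
  200.253.104.0/22
  200.253.108.0/22
  200.253.112.0/22
  200.253.116.0/22
  200.253.120.0/22
  200.253.124.0/22
Subnets: 200.253.96.0/22, 200.253.100.0/22, 200.253.104.0/22, 200.253.108.0/22, 200.253.112.0/22, 200.253.116.0/22, 200.253.120.0/22, 200.253.124.0/22


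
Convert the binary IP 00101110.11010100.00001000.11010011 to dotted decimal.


00101110 = 46
11010100 = 212
00001000 = 8
11010011 = 211
IP: 46.212.8.211


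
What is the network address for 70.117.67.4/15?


IP:   01000110.01110101.01000011.00000100
Mask: 11111111.11111110.00000000.00000000
AND operation:
Net:  01000110.01110100.00000000.00000000
Network: 70.116.0.0/15


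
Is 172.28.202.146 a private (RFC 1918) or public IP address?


RFC 1918 private ranges:
  10.0.0.0/8 (10.0.0.0 - 10.255.255.255)
  172.16.0.0/12 (172.16.0.0 - 172.31.255.255)
  192.168.0.0/16 (192.168.0.0 - 192.168.255.255)
Private (in 172.16.0.0/12)


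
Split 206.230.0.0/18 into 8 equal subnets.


New prefix = 18 + 3 = 21
Each subnet has 2048 addresses
  206.230.0.0/21
  206.230.8.0/21
  206.230.16.0/21
  206.230.24.0/21
  206.230.32.0/21
  206.230.40.0/21
  206.230.48.0/21
  206.230.56.0/21
Subnets: 206.230.0.0/21, 206.230.8.0/21, 206.230.16.0/21, 206.230.24.0/21, 206.230.32.0/21, 206.230.40.0/21, 206.230.48.0/21, 206.230.56.0/21


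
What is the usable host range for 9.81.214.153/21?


Network: 9.81.208.0
Broadcast: 9.81.215.255
First usable = network + 1
Last usable = broadcast - 1
Range: 9.81.208.1 to 9.81.215.254


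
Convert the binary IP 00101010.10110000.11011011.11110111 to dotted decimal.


00101010 = 42
10110000 = 176
11011011 = 219
11110111 = 247
IP: 42.176.219.247


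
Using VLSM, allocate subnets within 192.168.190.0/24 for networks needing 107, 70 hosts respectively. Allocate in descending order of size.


107 hosts -> /25 (126 usable): 192.168.190.0/25
70 hosts -> /25 (126 usable): 192.168.190.128/25
Allocation: 192.168.190.0/25 (107 hosts, 126 usable); 192.168.190.128/25 (70 hosts, 126 usable)


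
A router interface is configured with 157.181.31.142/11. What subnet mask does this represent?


/11 means 11 network bits, 21 host bits
Binary: 11111111111000000000000000000000
Mask: 255.224.0.0


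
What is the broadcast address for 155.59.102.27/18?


Network: 155.59.64.0/18
Host bits = 14
Set all host bits to 1:
Broadcast: 155.59.127.255


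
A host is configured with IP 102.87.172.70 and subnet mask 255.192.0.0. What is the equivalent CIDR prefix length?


Binary: 11111111.11000000.00000000.00000000
Count leading 1s
Prefix: /10


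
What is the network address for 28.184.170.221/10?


IP:   00011100.10111000.10101010.11011101
Mask: 11111111.11000000.00000000.00000000
AND operation:
Net:  00011100.10000000.00000000.00000000
Network: 28.128.0.0/10


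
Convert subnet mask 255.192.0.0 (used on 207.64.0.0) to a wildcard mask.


Subnet mask: 255.192.0.0
Wildcard = 255.255.255.255 - subnet mask
255 - 255 = 0
255 - 192 = 63
255 - 0 = 255
255 - 0 = 255
Wildcard: 0.63.255.255


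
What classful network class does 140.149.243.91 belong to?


First octet: 140
Binary: 10001100
10xxxxxx -> Class B (128-191)
Class B, default mask 255.255.0.0 (/16)


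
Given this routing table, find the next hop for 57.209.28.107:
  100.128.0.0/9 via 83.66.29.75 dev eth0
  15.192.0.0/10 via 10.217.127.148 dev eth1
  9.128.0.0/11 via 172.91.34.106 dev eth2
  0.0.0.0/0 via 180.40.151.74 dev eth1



Longest prefix match for 57.209.28.107:
  /9 100.128.0.0: no
  /10 15.192.0.0: no
  /11 9.128.0.0: no
  /0 0.0.0.0: MATCH
Selected: next-hop 180.40.151.74 via eth1 (matched /0)


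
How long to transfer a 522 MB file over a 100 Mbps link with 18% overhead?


Effective throughput = 100 * (1 - 18/100) = 82 Mbps
File size in Mb = 522 * 8 = 4176 Mb
Time = 4176 / 82
Time = 50.9268 seconds


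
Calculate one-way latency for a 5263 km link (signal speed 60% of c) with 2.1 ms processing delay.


Speed = 0.6 * 3e5 km/s = 180000 km/s
Propagation delay = 5263 / 180000 = 0.0292 s = 29.2389 ms
Processing delay = 2.1 ms
Total one-way latency = 31.3389 ms


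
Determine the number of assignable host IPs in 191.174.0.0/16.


Host bits = 32 - 16 = 16
Total addresses = 2^16 = 65536
Usable = total - 2 (network and broadcast)
Usable hosts: 65534


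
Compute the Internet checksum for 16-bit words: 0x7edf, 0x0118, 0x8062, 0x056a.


Sum all words (with carry folding):
+ 0x7edf = 0x7edf
+ 0x0118 = 0x7ff7
+ 0x8062 = 0x005a
+ 0x056a = 0x05c4
One's complement: ~0x05c4
Checksum = 0xfa3b


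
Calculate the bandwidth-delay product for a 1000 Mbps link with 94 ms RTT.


BDP = bandwidth * RTT
= 1000 Mbps * 94 ms
= 1000 * 1e6 * 94 / 1000 bits
= 94000000 bits
= 11750000 bytes
= 11474.6094 KB
BDP = 94000000 bits (11750000 bytes)


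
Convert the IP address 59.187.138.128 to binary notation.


59 = 00111011
187 = 10111011
138 = 10001010
128 = 10000000
Binary: 00111011.10111011.10001010.10000000


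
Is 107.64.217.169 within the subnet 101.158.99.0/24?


Subnet network: 101.158.99.0
Test IP AND mask: 107.64.217.0
No, 107.64.217.169 is not in 101.158.99.0/24


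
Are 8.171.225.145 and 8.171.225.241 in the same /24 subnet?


Mask: 255.255.255.0
8.171.225.145 AND mask = 8.171.225.0
8.171.225.241 AND mask = 8.171.225.0
Yes, same subnet (8.171.225.0)


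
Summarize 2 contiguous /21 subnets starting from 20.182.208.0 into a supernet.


Original prefix: /21
Number of subnets: 2 = 2^1
New prefix = 21 - 1 = 20
Supernet: 20.182.208.0/20


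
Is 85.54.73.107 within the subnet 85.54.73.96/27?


Subnet network: 85.54.73.96
Test IP AND mask: 85.54.73.96
Yes, 85.54.73.107 is in 85.54.73.96/27


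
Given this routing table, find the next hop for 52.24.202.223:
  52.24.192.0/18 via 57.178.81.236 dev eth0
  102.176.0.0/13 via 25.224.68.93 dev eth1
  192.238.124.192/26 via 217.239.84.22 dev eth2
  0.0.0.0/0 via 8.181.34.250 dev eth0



Longest prefix match for 52.24.202.223:
  /18 52.24.192.0: MATCH
  /13 102.176.0.0: no
  /26 192.238.124.192: no
  /0 0.0.0.0: MATCH
Selected: next-hop 57.178.81.236 via eth0 (matched /18)


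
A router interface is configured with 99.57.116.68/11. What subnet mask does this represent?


/11 means 11 network bits, 21 host bits
Binary: 11111111111000000000000000000000
Mask: 255.224.0.0


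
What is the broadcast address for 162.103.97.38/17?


Network: 162.103.0.0/17
Host bits = 15
Set all host bits to 1:
Broadcast: 162.103.127.255


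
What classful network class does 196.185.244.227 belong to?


First octet: 196
Binary: 11000100
110xxxxx -> Class C (192-223)
Class C, default mask 255.255.255.0 (/24)


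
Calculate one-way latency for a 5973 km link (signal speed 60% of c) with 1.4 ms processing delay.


Speed = 0.6 * 3e5 km/s = 180000 km/s
Propagation delay = 5973 / 180000 = 0.0332 s = 33.1833 ms
Processing delay = 1.4 ms
Total one-way latency = 34.5833 ms


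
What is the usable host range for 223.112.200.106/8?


Network: 223.0.0.0
Broadcast: 223.255.255.255
First usable = network + 1
Last usable = broadcast - 1
Range: 223.0.0.1 to 223.255.255.254


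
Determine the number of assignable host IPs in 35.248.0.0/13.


Host bits = 32 - 13 = 19
Total addresses = 2^19 = 524288
Usable = total - 2 (network and broadcast)
Usable hosts: 524286


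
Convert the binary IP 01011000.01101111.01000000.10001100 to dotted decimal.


01011000 = 88
01101111 = 111
01000000 = 64
10001100 = 140
IP: 88.111.64.140


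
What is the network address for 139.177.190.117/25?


IP:   10001011.10110001.10111110.01110101
Mask: 11111111.11111111.11111111.10000000
AND operation:
Net:  10001011.10110001.10111110.00000000
Network: 139.177.190.0/25


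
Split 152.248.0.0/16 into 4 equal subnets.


New prefix = 16 + 2 = 18
Each subnet has 16384 addresses
  152.248.0.0/18
  152.248.64.0/18
  152.248.128.0/18
  152.248.192.0/18
Subnets: 152.248.0.0/18, 152.248.64.0/18, 152.248.128.0/18, 152.248.192.0/18


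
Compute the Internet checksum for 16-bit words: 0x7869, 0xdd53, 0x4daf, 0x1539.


Sum all words (with carry folding):
+ 0x7869 = 0x7869
+ 0xdd53 = 0x55bd
+ 0x4daf = 0xa36c
+ 0x1539 = 0xb8a5
One's complement: ~0xb8a5
Checksum = 0x475a


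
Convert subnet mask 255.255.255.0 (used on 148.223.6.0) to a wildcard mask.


Subnet mask: 255.255.255.0
Wildcard = 255.255.255.255 - subnet mask
255 - 255 = 0
255 - 255 = 0
255 - 255 = 0
255 - 0 = 255
Wildcard: 0.0.0.255


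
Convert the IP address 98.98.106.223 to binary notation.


98 = 01100010
98 = 01100010
106 = 01101010
223 = 11011111
Binary: 01100010.01100010.01101010.11011111


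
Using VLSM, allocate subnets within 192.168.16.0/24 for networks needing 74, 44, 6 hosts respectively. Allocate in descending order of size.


74 hosts -> /25 (126 usable): 192.168.16.0/25
44 hosts -> /26 (62 usable): 192.168.16.128/26
6 hosts -> /29 (6 usable): 192.168.16.192/29
Allocation: 192.168.16.0/25 (74 hosts, 126 usable); 192.168.16.128/26 (44 hosts, 62 usable); 192.168.16.192/29 (6 hosts, 6 usable)


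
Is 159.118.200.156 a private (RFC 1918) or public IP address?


RFC 1918 private ranges:
  10.0.0.0/8 (10.0.0.0 - 10.255.255.255)
  172.16.0.0/12 (172.16.0.0 - 172.31.255.255)
  192.168.0.0/16 (192.168.0.0 - 192.168.255.255)
Public (not in any RFC 1918 range)


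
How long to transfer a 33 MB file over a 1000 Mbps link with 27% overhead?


Effective throughput = 1000 * (1 - 27/100) = 730 Mbps
File size in Mb = 33 * 8 = 264 Mb
Time = 264 / 730
Time = 0.3616 seconds


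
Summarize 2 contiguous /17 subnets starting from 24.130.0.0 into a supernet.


Original prefix: /17
Number of subnets: 2 = 2^1
New prefix = 17 - 1 = 16
Supernet: 24.130.0.0/16


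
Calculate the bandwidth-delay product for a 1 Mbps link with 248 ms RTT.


BDP = bandwidth * RTT
= 1 Mbps * 248 ms
= 1 * 1e6 * 248 / 1000 bits
= 248000 bits
= 31000 bytes
= 30.2734 KB
BDP = 248000 bits (31000 bytes)


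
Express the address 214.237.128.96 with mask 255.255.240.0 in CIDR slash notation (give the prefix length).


Binary: 11111111.11111111.11110000.00000000
Count leading 1s
Prefix: /20


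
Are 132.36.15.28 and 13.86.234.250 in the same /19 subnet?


Mask: 255.255.224.0
132.36.15.28 AND mask = 132.36.0.0
13.86.234.250 AND mask = 13.86.224.0
No, different subnets (132.36.0.0 vs 13.86.224.0)


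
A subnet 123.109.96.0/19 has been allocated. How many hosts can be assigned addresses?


Host bits = 32 - 19 = 13
Total addresses = 2^13 = 8192
Usable = total - 2 (network and broadcast)
Usable hosts: 8190


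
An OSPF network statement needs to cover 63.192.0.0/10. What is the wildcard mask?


Subnet mask: 255.192.0.0
Wildcard = 255.255.255.255 - subnet mask
255 - 255 = 0
255 - 192 = 63
255 - 0 = 255
255 - 0 = 255
Wildcard: 0.63.255.255


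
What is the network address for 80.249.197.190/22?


IP:   01010000.11111001.11000101.10111110
Mask: 11111111.11111111.11111100.00000000
AND operation:
Net:  01010000.11111001.11000100.00000000
Network: 80.249.196.0/22


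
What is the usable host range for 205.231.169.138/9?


Network: 205.128.0.0
Broadcast: 205.255.255.255
First usable = network + 1
Last usable = broadcast - 1
Range: 205.128.0.1 to 205.255.255.254


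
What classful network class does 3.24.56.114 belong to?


First octet: 3
Binary: 00000011
0xxxxxxx -> Class A (1-126)
Class A, default mask 255.0.0.0 (/8)


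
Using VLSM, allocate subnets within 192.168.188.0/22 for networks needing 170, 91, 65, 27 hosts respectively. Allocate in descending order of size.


170 hosts -> /24 (254 usable): 192.168.188.0/24
91 hosts -> /25 (126 usable): 192.168.189.0/25
65 hosts -> /25 (126 usable): 192.168.189.128/25
27 hosts -> /27 (30 usable): 192.168.190.0/27
Allocation: 192.168.188.0/24 (170 hosts, 254 usable); 192.168.189.0/25 (91 hosts, 126 usable); 192.168.189.128/25 (65 hosts, 126 usable); 192.168.190.0/27 (27 hosts, 30 usable)


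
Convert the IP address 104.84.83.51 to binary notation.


104 = 01101000
84 = 01010100
83 = 01010011
51 = 00110011
Binary: 01101000.01010100.01010011.00110011


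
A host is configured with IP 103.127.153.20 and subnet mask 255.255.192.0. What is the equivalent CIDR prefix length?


Binary: 11111111.11111111.11000000.00000000
Count leading 1s
Prefix: /18


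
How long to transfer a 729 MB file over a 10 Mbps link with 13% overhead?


Effective throughput = 10 * (1 - 13/100) = 8.7 Mbps
File size in Mb = 729 * 8 = 5832 Mb
Time = 5832 / 8.7
Time = 670.3448 seconds


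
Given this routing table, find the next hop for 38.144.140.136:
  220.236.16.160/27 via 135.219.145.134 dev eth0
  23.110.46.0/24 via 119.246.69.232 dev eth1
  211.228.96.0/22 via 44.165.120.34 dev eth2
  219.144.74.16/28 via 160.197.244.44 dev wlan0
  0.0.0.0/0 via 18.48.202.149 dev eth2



Longest prefix match for 38.144.140.136:
  /27 220.236.16.160: no
  /24 23.110.46.0: no
  /22 211.228.96.0: no
  /28 219.144.74.16: no
  /0 0.0.0.0: MATCH
Selected: next-hop 18.48.202.149 via eth2 (matched /0)


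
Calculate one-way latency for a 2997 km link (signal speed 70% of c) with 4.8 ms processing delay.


Speed = 0.7 * 3e5 km/s = 210000 km/s
Propagation delay = 2997 / 210000 = 0.0143 s = 14.2714 ms
Processing delay = 4.8 ms
Total one-way latency = 19.0714 ms


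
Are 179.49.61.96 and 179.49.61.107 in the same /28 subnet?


Mask: 255.255.255.240
179.49.61.96 AND mask = 179.49.61.96
179.49.61.107 AND mask = 179.49.61.96
Yes, same subnet (179.49.61.96)


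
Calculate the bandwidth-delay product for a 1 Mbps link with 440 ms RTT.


BDP = bandwidth * RTT
= 1 Mbps * 440 ms
= 1 * 1e6 * 440 / 1000 bits
= 440000 bits
= 55000 bytes
= 53.7109 KB
BDP = 440000 bits (55000 bytes)


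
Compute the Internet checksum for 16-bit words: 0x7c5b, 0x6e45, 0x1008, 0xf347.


Sum all words (with carry folding):
+ 0x7c5b = 0x7c5b
+ 0x6e45 = 0xeaa0
+ 0x1008 = 0xfaa8
+ 0xf347 = 0xedf0
One's complement: ~0xedf0
Checksum = 0x120f


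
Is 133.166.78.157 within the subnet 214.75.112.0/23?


Subnet network: 214.75.112.0
Test IP AND mask: 133.166.78.0
No, 133.166.78.157 is not in 214.75.112.0/23


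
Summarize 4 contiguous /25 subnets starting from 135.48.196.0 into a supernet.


Original prefix: /25
Number of subnets: 4 = 2^2
New prefix = 25 - 2 = 23
Supernet: 135.48.196.0/23


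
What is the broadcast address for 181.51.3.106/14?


Network: 181.48.0.0/14
Host bits = 18
Set all host bits to 1:
Broadcast: 181.51.255.255


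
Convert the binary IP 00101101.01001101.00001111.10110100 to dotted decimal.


00101101 = 45
01001101 = 77
00001111 = 15
10110100 = 180
IP: 45.77.15.180


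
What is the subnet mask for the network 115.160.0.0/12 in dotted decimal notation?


/12 means 12 network bits, 20 host bits
Binary: 11111111111100000000000000000000
Mask: 255.240.0.0


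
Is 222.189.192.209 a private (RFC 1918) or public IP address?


RFC 1918 private ranges:
  10.0.0.0/8 (10.0.0.0 - 10.255.255.255)
  172.16.0.0/12 (172.16.0.0 - 172.31.255.255)
  192.168.0.0/16 (192.168.0.0 - 192.168.255.255)
Public (not in any RFC 1918 range)


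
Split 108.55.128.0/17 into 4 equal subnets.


New prefix = 17 + 2 = 19
Each subnet has 8192 addresses
  108.55.128.0/19
  108.55.160.0/19
  108.55.192.0/19
  108.55.224.0/19
Subnets: 108.55.128.0/19, 108.55.160.0/19, 108.55.192.0/19, 108.55.224.0/19


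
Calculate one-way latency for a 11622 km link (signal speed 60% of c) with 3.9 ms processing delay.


Speed = 0.6 * 3e5 km/s = 180000 km/s
Propagation delay = 11622 / 180000 = 0.0646 s = 64.5667 ms
Processing delay = 3.9 ms
Total one-way latency = 68.4667 ms


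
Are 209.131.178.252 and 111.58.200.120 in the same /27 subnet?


Mask: 255.255.255.224
209.131.178.252 AND mask = 209.131.178.224
111.58.200.120 AND mask = 111.58.200.96
No, different subnets (209.131.178.224 vs 111.58.200.96)


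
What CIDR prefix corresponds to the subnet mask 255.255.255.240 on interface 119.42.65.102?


Binary: 11111111.11111111.11111111.11110000
Count leading 1s
Prefix: /28
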